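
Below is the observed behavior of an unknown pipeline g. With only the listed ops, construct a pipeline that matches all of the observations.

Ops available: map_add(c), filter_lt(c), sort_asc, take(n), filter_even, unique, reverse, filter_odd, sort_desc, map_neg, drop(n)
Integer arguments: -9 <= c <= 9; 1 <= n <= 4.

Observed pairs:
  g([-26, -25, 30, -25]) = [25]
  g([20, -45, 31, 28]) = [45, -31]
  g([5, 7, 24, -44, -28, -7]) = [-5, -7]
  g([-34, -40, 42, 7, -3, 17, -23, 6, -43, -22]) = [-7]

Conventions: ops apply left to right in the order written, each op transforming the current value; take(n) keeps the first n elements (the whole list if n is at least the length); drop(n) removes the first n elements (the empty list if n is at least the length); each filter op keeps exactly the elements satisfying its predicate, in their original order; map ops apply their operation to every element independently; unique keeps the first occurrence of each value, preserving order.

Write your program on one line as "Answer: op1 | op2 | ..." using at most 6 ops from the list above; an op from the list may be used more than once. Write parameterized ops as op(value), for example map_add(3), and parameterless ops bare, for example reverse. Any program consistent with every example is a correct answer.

take(4) | unique | reverse | map_neg | filter_odd | sort_desc

Check, running the answer program on each example:
  [-26, -25, 30, -25] -> [-26, -25, 30, -25] -> [-26, -25, 30] -> [30, -25, -26] -> [-30, 25, 26] -> [25] -> [25]
  [20, -45, 31, 28] -> [20, -45, 31, 28] -> [20, -45, 31, 28] -> [28, 31, -45, 20] -> [-28, -31, 45, -20] -> [-31, 45] -> [45, -31]
  [5, 7, 24, -44, -28, -7] -> [5, 7, 24, -44] -> [5, 7, 24, -44] -> [-44, 24, 7, 5] -> [44, -24, -7, -5] -> [-7, -5] -> [-5, -7]
  [-34, -40, 42, 7, -3, 17, -23, 6, -43, -22] -> [-34, -40, 42, 7] -> [-34, -40, 42, 7] -> [7, 42, -40, -34] -> [-7, -42, 40, 34] -> [-7] -> [-7]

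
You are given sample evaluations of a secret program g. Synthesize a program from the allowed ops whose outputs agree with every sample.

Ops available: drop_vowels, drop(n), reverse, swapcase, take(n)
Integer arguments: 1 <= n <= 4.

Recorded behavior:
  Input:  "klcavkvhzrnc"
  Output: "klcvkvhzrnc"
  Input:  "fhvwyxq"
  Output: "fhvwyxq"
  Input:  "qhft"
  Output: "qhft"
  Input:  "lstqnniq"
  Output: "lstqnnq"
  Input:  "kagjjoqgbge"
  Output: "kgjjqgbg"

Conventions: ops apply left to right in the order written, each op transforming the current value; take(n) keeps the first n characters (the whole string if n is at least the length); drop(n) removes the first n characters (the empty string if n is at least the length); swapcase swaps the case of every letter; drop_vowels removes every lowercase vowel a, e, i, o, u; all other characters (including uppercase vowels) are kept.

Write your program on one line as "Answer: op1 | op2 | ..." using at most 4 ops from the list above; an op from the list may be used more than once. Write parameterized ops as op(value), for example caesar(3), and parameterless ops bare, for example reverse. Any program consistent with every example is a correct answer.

reverse | drop_vowels | reverse

Check, running the answer program on each example:
  "klcavkvhzrnc" -> "cnrzhvkvaclk" -> "cnrzhvkvclk" -> "klcvkvhzrnc"
  "fhvwyxq" -> "qxywvhf" -> "qxywvhf" -> "fhvwyxq"
  "qhft" -> "tfhq" -> "tfhq" -> "qhft"
  "lstqnniq" -> "qinnqtsl" -> "qnnqtsl" -> "lstqnnq"
  "kagjjoqgbge" -> "egbgqojjgak" -> "gbgqjjgk" -> "kgjjqgbg"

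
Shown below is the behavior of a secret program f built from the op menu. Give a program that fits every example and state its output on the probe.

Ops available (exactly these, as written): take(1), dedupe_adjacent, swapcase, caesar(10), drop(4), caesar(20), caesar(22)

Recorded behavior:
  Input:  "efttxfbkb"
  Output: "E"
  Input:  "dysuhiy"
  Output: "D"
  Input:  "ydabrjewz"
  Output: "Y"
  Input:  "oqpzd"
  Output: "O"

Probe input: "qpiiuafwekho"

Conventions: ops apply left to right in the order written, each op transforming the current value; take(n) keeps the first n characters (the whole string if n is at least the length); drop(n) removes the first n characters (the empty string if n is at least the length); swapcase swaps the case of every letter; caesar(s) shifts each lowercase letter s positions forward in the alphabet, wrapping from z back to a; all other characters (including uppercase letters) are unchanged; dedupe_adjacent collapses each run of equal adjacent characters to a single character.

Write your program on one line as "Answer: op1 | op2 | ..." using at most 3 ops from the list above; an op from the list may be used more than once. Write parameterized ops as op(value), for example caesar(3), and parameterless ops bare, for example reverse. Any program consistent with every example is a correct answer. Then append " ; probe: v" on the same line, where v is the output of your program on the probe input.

dedupe_adjacent | take(1) | swapcase ; probe: "Q"

Check, running the answer program on each example:
  "efttxfbkb" -> "eftxfbkb" -> "e" -> "E"
  "dysuhiy" -> "dysuhiy" -> "d" -> "D"
  "ydabrjewz" -> "ydabrjewz" -> "y" -> "Y"
  "oqpzd" -> "oqpzd" -> "o" -> "O"
  probe: "qpiiuafwekho" -> "qpiuafwekho" -> "q" -> "Q"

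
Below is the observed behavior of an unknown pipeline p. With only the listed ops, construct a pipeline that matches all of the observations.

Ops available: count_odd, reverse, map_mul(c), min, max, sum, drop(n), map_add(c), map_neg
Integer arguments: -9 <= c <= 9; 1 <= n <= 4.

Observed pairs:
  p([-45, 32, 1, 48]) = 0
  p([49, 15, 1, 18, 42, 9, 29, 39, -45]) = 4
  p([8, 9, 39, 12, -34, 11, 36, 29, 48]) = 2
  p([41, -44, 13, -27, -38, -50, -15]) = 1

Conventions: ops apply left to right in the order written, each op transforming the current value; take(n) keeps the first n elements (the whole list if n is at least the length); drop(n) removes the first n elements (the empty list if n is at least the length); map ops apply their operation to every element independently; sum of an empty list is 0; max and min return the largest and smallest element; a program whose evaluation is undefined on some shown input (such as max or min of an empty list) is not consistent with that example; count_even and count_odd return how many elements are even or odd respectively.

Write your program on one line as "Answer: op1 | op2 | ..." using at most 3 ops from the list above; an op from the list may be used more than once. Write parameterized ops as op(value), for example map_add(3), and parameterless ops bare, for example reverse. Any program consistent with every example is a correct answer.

map_mul(-3) | drop(4) | count_odd

Check, running the answer program on each example:
  [-45, 32, 1, 48] -> [135, -96, -3, -144] -> [] -> 0
  [49, 15, 1, 18, 42, 9, 29, 39, -45] -> [-147, -45, -3, -54, -126, -27, -87, -117, 135] -> [-126, -27, -87, -117, 135] -> 4
  [8, 9, 39, 12, -34, 11, 36, 29, 48] -> [-24, -27, -117, -36, 102, -33, -108, -87, -144] -> [102, -33, -108, -87, -144] -> 2
  [41, -44, 13, -27, -38, -50, -15] -> [-123, 132, -39, 81, 114, 150, 45] -> [114, 150, 45] -> 1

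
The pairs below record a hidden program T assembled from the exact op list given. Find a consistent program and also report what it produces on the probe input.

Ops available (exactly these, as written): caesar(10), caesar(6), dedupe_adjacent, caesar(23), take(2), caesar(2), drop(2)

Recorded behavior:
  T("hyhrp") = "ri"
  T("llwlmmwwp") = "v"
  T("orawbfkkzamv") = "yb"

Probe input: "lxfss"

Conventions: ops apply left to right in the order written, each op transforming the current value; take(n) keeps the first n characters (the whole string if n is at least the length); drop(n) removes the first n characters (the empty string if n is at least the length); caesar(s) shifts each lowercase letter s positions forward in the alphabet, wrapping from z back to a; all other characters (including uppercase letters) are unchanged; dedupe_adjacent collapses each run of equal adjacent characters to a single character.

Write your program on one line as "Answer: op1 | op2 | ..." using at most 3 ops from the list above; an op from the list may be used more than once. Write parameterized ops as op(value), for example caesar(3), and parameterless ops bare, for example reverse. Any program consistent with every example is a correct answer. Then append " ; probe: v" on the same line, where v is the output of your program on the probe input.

take(2) | caesar(10) | dedupe_adjacent ; probe: "vh"

Check, running the answer program on each example:
  "hyhrp" -> "hy" -> "ri" -> "ri"
  "llwlmmwwp" -> "ll" -> "vv" -> "v"
  "orawbfkkzamv" -> "or" -> "yb" -> "yb"
  probe: "lxfss" -> "lx" -> "vh" -> "vh"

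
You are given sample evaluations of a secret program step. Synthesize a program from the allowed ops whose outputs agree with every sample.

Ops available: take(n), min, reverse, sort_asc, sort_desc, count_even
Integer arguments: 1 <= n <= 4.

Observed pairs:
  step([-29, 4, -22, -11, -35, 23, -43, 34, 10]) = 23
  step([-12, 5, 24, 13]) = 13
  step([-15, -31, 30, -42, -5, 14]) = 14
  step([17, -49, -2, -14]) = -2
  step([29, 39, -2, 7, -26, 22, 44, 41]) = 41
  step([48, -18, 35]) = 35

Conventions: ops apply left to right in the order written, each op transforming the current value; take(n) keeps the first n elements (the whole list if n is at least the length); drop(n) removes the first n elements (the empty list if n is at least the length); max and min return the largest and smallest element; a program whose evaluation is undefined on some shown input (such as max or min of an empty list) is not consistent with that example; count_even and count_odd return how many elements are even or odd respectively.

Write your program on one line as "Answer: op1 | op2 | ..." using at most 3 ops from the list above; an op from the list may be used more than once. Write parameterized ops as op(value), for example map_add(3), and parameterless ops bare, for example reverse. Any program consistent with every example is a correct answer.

sort_desc | take(2) | min

Check, running the answer program on each example:
  [-29, 4, -22, -11, -35, 23, -43, 34, 10] -> [34, 23, 10, 4, -11, -22, -29, -35, -43] -> [34, 23] -> 23
  [-12, 5, 24, 13] -> [24, 13, 5, -12] -> [24, 13] -> 13
  [-15, -31, 30, -42, -5, 14] -> [30, 14, -5, -15, -31, -42] -> [30, 14] -> 14
  [17, -49, -2, -14] -> [17, -2, -14, -49] -> [17, -2] -> -2
  [29, 39, -2, 7, -26, 22, 44, 41] -> [44, 41, 39, 29, 22, 7, -2, -26] -> [44, 41] -> 41
  [48, -18, 35] -> [48, 35, -18] -> [48, 35] -> 35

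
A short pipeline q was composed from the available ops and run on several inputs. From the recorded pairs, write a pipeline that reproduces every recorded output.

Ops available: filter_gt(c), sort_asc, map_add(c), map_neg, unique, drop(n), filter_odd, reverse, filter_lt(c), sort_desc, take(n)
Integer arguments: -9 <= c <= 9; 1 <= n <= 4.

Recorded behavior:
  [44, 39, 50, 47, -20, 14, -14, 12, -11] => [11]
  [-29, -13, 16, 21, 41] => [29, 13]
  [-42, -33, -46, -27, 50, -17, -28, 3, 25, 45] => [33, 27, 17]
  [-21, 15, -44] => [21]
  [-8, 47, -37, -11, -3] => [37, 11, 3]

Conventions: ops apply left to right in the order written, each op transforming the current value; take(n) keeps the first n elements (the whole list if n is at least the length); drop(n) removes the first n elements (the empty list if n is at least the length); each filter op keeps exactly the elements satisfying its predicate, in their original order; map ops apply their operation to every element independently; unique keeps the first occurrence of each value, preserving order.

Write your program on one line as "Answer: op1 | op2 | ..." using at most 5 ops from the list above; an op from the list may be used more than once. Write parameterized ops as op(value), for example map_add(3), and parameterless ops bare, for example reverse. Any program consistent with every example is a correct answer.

filter_lt(-2) | sort_asc | map_neg | filter_odd

Check, running the answer program on each example:
  [44, 39, 50, 47, -20, 14, -14, 12, -11] -> [-20, -14, -11] -> [-20, -14, -11] -> [20, 14, 11] -> [11]
  [-29, -13, 16, 21, 41] -> [-29, -13] -> [-29, -13] -> [29, 13] -> [29, 13]
  [-42, -33, -46, -27, 50, -17, -28, 3, 25, 45] -> [-42, -33, -46, -27, -17, -28] -> [-46, -42, -33, -28, -27, -17] -> [46, 42, 33, 28, 27, 17] -> [33, 27, 17]
  [-21, 15, -44] -> [-21, -44] -> [-44, -21] -> [44, 21] -> [21]
  [-8, 47, -37, -11, -3] -> [-8, -37, -11, -3] -> [-37, -11, -8, -3] -> [37, 11, 8, 3] -> [37, 11, 3]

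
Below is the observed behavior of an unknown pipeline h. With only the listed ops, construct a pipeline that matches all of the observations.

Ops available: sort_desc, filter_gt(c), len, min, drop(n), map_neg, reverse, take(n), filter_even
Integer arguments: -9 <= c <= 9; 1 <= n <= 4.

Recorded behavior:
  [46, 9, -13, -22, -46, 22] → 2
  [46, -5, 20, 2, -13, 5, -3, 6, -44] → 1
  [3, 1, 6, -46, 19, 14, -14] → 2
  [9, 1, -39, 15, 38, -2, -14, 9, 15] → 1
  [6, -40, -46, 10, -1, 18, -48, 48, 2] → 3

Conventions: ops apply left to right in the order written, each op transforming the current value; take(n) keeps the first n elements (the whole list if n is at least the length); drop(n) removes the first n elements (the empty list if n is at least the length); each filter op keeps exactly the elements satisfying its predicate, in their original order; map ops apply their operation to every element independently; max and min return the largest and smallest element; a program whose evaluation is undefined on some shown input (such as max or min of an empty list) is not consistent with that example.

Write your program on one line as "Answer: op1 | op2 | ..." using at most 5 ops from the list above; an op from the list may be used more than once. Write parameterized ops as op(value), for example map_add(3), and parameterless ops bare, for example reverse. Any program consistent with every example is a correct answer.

map_neg | filter_gt(2) | filter_even | reverse | len

Check, running the answer program on each example:
  [46, 9, -13, -22, -46, 22] -> [-46, -9, 13, 22, 46, -22] -> [13, 22, 46] -> [22, 46] -> [46, 22] -> 2
  [46, -5, 20, 2, -13, 5, -3, 6, -44] -> [-46, 5, -20, -2, 13, -5, 3, -6, 44] -> [5, 13, 3, 44] -> [44] -> [44] -> 1
  [3, 1, 6, -46, 19, 14, -14] -> [-3, -1, -6, 46, -19, -14, 14] -> [46, 14] -> [46, 14] -> [14, 46] -> 2
  [9, 1, -39, 15, 38, -2, -14, 9, 15] -> [-9, -1, 39, -15, -38, 2, 14, -9, -15] -> [39, 14] -> [14] -> [14] -> 1
  [6, -40, -46, 10, -1, 18, -48, 48, 2] -> [-6, 40, 46, -10, 1, -18, 48, -48, -2] -> [40, 46, 48] -> [40, 46, 48] -> [48, 46, 40] -> 3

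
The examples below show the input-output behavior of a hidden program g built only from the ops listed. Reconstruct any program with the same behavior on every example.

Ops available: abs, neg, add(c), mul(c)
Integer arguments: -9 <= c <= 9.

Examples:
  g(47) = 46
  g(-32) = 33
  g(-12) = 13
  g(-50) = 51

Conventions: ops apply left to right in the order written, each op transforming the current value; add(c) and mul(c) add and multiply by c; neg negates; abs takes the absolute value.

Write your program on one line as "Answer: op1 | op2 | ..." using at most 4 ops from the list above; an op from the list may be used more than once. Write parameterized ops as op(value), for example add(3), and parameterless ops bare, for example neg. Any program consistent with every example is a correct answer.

add(-3) | add(2) | abs

Check, running the answer program on each example:
  47 -> 44 -> 46 -> 46
  -32 -> -35 -> -33 -> 33
  -12 -> -15 -> -13 -> 13
  -50 -> -53 -> -51 -> 51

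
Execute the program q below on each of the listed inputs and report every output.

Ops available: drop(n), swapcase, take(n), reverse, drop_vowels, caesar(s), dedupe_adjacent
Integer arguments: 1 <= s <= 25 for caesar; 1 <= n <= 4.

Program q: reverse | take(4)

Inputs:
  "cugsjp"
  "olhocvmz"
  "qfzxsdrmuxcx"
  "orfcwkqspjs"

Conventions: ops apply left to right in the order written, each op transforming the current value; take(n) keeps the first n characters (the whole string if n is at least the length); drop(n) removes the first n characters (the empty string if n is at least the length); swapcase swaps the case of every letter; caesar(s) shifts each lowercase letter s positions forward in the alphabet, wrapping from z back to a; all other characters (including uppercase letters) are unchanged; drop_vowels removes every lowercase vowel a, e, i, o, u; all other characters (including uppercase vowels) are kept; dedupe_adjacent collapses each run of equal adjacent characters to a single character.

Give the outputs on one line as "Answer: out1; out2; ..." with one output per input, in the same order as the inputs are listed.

Execution, op by op:
  "cugsjp" -> "pjsguc" -> "pjsg"
  "olhocvmz" -> "zmvcohlo" -> "zmvc"
  "qfzxsdrmuxcx" -> "xcxumrdsxzfq" -> "xcxu"
  "orfcwkqspjs" -> "sjpsqkwcfro" -> "sjps"

"pjsg"; "zmvc"; "xcxu"; "sjps"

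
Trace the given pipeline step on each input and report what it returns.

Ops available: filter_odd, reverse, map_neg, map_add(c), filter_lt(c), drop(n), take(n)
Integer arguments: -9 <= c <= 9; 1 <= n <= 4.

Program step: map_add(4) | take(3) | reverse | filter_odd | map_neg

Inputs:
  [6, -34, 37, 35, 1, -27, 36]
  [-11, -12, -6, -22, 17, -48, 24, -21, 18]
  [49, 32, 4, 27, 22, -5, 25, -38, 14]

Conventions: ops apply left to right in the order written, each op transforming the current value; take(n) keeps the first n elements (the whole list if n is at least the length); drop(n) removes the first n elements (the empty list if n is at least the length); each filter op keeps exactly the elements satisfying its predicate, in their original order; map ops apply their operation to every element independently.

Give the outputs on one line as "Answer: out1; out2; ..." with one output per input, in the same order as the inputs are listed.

Execution, op by op:
  [6, -34, 37, 35, 1, -27, 36] -> [10, -30, 41, 39, 5, -23, 40] -> [10, -30, 41] -> [41, -30, 10] -> [41] -> [-41]
  [-11, -12, -6, -22, 17, -48, 24, -21, 18] -> [-7, -8, -2, -18, 21, -44, 28, -17, 22] -> [-7, -8, -2] -> [-2, -8, -7] -> [-7] -> [7]
  [49, 32, 4, 27, 22, -5, 25, -38, 14] -> [53, 36, 8, 31, 26, -1, 29, -34, 18] -> [53, 36, 8] -> [8, 36, 53] -> [53] -> [-53]

[-41]; [7]; [-53]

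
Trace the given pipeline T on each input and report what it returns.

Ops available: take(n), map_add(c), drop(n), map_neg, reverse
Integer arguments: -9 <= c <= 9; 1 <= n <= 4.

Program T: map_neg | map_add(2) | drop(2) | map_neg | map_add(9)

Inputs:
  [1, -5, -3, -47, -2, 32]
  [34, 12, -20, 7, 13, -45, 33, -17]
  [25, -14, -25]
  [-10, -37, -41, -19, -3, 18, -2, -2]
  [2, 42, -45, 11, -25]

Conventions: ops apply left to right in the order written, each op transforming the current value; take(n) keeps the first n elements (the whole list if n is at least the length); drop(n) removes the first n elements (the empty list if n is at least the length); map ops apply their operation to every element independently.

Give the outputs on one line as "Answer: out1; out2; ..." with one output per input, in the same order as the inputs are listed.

[4, -40, 5, 39]; [-13, 14, 20, -38, 40, -10]; [-18]; [-34, -12, 4, 25, 5, 5]; [-38, 18, -18]

Execution, op by op:
  [1, -5, -3, -47, -2, 32] -> [-1, 5, 3, 47, 2, -32] -> [1, 7, 5, 49, 4, -30] -> [5, 49, 4, -30] -> [-5, -49, -4, 30] -> [4, -40, 5, 39]
  [34, 12, -20, 7, 13, -45, 33, -17] -> [-34, -12, 20, -7, -13, 45, -33, 17] -> [-32, -10, 22, -5, -11, 47, -31, 19] -> [22, -5, -11, 47, -31, 19] -> [-22, 5, 11, -47, 31, -19] -> [-13, 14, 20, -38, 40, -10]
  [25, -14, -25] -> [-25, 14, 25] -> [-23, 16, 27] -> [27] -> [-27] -> [-18]
  [-10, -37, -41, -19, -3, 18, -2, -2] -> [10, 37, 41, 19, 3, -18, 2, 2] -> [12, 39, 43, 21, 5, -16, 4, 4] -> [43, 21, 5, -16, 4, 4] -> [-43, -21, -5, 16, -4, -4] -> [-34, -12, 4, 25, 5, 5]
  [2, 42, -45, 11, -25] -> [-2, -42, 45, -11, 25] -> [0, -40, 47, -9, 27] -> [47, -9, 27] -> [-47, 9, -27] -> [-38, 18, -18]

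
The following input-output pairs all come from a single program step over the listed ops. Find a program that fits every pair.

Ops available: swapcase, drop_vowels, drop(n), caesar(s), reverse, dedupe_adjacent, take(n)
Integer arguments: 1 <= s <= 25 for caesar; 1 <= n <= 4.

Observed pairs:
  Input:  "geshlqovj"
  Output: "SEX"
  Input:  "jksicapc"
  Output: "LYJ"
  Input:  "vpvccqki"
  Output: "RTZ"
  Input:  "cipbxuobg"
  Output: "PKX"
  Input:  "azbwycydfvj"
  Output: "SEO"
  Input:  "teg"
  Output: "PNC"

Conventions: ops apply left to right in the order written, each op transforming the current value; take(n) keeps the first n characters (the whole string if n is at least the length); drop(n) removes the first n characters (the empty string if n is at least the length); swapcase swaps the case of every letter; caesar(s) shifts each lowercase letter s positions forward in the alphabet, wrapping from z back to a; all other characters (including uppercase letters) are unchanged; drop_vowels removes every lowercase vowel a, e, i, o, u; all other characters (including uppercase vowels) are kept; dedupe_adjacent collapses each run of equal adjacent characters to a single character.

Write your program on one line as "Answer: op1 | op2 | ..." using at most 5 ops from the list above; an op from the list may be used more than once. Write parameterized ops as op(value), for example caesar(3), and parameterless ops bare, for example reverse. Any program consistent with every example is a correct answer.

reverse | caesar(9) | swapcase | take(3)

Check, running the answer program on each example:
  "geshlqovj" -> "jvoqlhseg" -> "sexzuqbnp" -> "SEXZUQBNP" -> "SEX"
  "jksicapc" -> "cpaciskj" -> "lyjlrbts" -> "LYJLRBTS" -> "LYJ"
  "vpvccqki" -> "ikqccvpv" -> "rtzlleye" -> "RTZLLEYE" -> "RTZ"
  "cipbxuobg" -> "gbouxbpic" -> "pkxdgkyrl" -> "PKXDGKYRL" -> "PKX"
  "azbwycydfvj" -> "jvfdycywbza" -> "seomhlhfkij" -> "SEOMHLHFKIJ" -> "SEO"
  "teg" -> "get" -> "pnc" -> "PNC" -> "PNC"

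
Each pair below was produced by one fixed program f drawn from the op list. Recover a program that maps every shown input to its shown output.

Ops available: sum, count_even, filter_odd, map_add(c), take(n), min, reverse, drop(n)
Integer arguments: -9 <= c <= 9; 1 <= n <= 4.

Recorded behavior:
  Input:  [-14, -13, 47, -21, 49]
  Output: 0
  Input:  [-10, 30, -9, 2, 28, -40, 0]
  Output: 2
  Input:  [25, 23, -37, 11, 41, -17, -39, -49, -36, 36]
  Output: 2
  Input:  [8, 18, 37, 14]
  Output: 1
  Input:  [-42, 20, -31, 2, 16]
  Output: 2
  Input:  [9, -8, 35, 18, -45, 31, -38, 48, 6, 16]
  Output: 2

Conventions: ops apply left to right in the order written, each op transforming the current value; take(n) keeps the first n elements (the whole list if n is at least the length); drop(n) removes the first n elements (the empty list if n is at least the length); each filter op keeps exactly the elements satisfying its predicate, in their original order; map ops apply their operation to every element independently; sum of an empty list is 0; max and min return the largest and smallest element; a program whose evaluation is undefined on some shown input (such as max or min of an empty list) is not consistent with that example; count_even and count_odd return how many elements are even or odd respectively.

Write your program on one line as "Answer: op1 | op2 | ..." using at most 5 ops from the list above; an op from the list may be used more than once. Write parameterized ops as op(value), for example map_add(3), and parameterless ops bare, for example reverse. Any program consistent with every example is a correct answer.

reverse | map_add(9) | take(2) | map_add(7) | count_even

Check, running the answer program on each example:
  [-14, -13, 47, -21, 49] -> [49, -21, 47, -13, -14] -> [58, -12, 56, -4, -5] -> [58, -12] -> [65, -5] -> 0
  [-10, 30, -9, 2, 28, -40, 0] -> [0, -40, 28, 2, -9, 30, -10] -> [9, -31, 37, 11, 0, 39, -1] -> [9, -31] -> [16, -24] -> 2
  [25, 23, -37, 11, 41, -17, -39, -49, -36, 36] -> [36, -36, -49, -39, -17, 41, 11, -37, 23, 25] -> [45, -27, -40, -30, -8, 50, 20, -28, 32, 34] -> [45, -27] -> [52, -20] -> 2
  [8, 18, 37, 14] -> [14, 37, 18, 8] -> [23, 46, 27, 17] -> [23, 46] -> [30, 53] -> 1
  [-42, 20, -31, 2, 16] -> [16, 2, -31, 20, -42] -> [25, 11, -22, 29, -33] -> [25, 11] -> [32, 18] -> 2
  [9, -8, 35, 18, -45, 31, -38, 48, 6, 16] -> [16, 6, 48, -38, 31, -45, 18, 35, -8, 9] -> [25, 15, 57, -29, 40, -36, 27, 44, 1, 18] -> [25, 15] -> [32, 22] -> 2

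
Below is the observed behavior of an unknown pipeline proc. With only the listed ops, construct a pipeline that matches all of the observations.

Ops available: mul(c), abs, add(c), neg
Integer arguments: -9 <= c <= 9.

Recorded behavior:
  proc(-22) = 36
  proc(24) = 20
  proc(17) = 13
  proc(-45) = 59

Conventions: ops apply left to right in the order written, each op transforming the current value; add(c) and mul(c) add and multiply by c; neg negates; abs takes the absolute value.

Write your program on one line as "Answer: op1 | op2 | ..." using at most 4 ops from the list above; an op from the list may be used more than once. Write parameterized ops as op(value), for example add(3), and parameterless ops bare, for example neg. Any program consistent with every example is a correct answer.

add(-9) | abs | add(7) | add(-2)

Check, running the answer program on each example:
  -22 -> -31 -> 31 -> 38 -> 36
  24 -> 15 -> 15 -> 22 -> 20
  17 -> 8 -> 8 -> 15 -> 13
  -45 -> -54 -> 54 -> 61 -> 59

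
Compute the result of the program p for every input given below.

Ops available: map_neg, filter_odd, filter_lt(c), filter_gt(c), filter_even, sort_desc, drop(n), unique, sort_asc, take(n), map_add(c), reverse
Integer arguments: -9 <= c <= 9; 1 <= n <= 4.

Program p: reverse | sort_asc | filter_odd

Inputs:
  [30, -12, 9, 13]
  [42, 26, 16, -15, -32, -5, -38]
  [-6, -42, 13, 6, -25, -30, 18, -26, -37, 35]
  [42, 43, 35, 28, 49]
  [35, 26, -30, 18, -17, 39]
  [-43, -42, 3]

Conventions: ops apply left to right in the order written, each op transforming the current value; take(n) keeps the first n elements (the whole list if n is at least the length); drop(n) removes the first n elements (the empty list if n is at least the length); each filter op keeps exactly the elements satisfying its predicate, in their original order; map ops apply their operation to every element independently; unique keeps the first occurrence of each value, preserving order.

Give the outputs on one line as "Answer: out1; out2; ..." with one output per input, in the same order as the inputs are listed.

[9, 13]; [-15, -5]; [-37, -25, 13, 35]; [35, 43, 49]; [-17, 35, 39]; [-43, 3]

Execution, op by op:
  [30, -12, 9, 13] -> [13, 9, -12, 30] -> [-12, 9, 13, 30] -> [9, 13]
  [42, 26, 16, -15, -32, -5, -38] -> [-38, -5, -32, -15, 16, 26, 42] -> [-38, -32, -15, -5, 16, 26, 42] -> [-15, -5]
  [-6, -42, 13, 6, -25, -30, 18, -26, -37, 35] -> [35, -37, -26, 18, -30, -25, 6, 13, -42, -6] -> [-42, -37, -30, -26, -25, -6, 6, 13, 18, 35] -> [-37, -25, 13, 35]
  [42, 43, 35, 28, 49] -> [49, 28, 35, 43, 42] -> [28, 35, 42, 43, 49] -> [35, 43, 49]
  [35, 26, -30, 18, -17, 39] -> [39, -17, 18, -30, 26, 35] -> [-30, -17, 18, 26, 35, 39] -> [-17, 35, 39]
  [-43, -42, 3] -> [3, -42, -43] -> [-43, -42, 3] -> [-43, 3]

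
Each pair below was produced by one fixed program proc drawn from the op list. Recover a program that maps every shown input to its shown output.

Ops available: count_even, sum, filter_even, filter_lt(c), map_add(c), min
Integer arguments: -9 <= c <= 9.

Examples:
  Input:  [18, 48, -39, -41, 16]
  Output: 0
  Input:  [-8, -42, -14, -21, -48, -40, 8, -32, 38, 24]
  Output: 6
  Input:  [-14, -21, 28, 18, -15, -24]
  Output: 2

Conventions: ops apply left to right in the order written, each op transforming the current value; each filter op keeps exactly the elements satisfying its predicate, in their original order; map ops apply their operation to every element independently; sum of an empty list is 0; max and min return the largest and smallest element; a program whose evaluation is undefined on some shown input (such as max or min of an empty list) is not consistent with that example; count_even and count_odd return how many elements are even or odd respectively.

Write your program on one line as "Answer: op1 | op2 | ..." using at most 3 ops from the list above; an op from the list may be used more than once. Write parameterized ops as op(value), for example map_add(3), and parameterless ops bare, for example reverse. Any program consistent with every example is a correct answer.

filter_lt(-4) | count_even

Check, running the answer program on each example:
  [18, 48, -39, -41, 16] -> [-39, -41] -> 0
  [-8, -42, -14, -21, -48, -40, 8, -32, 38, 24] -> [-8, -42, -14, -21, -48, -40, -32] -> 6
  [-14, -21, 28, 18, -15, -24] -> [-14, -21, -15, -24] -> 2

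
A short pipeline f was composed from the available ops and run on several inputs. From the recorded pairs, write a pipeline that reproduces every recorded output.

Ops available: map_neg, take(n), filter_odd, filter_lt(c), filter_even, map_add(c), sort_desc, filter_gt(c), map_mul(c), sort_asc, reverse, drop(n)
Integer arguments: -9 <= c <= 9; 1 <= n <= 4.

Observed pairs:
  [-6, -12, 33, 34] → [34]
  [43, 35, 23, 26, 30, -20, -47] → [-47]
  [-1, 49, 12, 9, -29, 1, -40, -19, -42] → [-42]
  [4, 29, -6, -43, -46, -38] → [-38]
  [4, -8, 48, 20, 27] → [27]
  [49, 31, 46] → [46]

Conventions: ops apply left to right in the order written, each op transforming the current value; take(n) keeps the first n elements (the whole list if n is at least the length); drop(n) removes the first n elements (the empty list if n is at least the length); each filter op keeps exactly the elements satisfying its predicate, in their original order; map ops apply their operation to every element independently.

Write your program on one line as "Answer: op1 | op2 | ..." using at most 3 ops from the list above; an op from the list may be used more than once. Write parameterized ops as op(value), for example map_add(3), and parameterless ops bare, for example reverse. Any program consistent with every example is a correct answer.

reverse | take(1)

Check, running the answer program on each example:
  [-6, -12, 33, 34] -> [34, 33, -12, -6] -> [34]
  [43, 35, 23, 26, 30, -20, -47] -> [-47, -20, 30, 26, 23, 35, 43] -> [-47]
  [-1, 49, 12, 9, -29, 1, -40, -19, -42] -> [-42, -19, -40, 1, -29, 9, 12, 49, -1] -> [-42]
  [4, 29, -6, -43, -46, -38] -> [-38, -46, -43, -6, 29, 4] -> [-38]
  [4, -8, 48, 20, 27] -> [27, 20, 48, -8, 4] -> [27]
  [49, 31, 46] -> [46, 31, 49] -> [46]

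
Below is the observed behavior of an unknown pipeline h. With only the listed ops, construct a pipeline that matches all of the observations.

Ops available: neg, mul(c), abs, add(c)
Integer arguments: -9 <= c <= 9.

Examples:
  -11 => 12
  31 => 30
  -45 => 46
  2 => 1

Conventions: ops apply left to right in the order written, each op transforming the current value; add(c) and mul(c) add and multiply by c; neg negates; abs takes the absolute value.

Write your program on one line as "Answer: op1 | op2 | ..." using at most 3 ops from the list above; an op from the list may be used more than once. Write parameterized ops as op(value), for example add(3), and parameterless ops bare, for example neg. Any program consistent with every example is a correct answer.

add(-1) | abs

Check, running the answer program on each example:
  -11 -> -12 -> 12
  31 -> 30 -> 30
  -45 -> -46 -> 46
  2 -> 1 -> 1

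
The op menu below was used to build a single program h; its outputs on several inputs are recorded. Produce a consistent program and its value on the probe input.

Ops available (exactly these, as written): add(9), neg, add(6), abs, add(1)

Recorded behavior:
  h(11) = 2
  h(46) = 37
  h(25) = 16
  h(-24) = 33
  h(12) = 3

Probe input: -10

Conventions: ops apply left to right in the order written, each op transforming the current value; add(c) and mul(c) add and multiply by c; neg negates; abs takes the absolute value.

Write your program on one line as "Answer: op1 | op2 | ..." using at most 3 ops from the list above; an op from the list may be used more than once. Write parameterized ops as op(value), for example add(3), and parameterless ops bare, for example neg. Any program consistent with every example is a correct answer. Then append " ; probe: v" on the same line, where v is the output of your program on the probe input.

neg | add(9) | abs ; probe: 19

Check, running the answer program on each example:
  11 -> -11 -> -2 -> 2
  46 -> -46 -> -37 -> 37
  25 -> -25 -> -16 -> 16
  -24 -> 24 -> 33 -> 33
  12 -> -12 -> -3 -> 3
  probe: -10 -> 10 -> 19 -> 19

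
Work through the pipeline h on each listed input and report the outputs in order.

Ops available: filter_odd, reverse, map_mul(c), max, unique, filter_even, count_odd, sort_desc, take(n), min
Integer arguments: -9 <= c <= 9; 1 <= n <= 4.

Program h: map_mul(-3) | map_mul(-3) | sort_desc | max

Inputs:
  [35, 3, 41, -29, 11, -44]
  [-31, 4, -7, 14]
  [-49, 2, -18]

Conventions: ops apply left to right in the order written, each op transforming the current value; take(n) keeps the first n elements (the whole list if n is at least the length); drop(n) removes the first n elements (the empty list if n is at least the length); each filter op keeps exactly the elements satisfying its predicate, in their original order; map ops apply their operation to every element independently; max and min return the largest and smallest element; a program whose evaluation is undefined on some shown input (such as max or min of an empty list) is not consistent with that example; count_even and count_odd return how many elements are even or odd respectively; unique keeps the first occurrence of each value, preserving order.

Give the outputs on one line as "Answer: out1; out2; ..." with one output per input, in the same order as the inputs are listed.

Execution, op by op:
  [35, 3, 41, -29, 11, -44] -> [-105, -9, -123, 87, -33, 132] -> [315, 27, 369, -261, 99, -396] -> [369, 315, 99, 27, -261, -396] -> 369
  [-31, 4, -7, 14] -> [93, -12, 21, -42] -> [-279, 36, -63, 126] -> [126, 36, -63, -279] -> 126
  [-49, 2, -18] -> [147, -6, 54] -> [-441, 18, -162] -> [18, -162, -441] -> 18

369; 126; 18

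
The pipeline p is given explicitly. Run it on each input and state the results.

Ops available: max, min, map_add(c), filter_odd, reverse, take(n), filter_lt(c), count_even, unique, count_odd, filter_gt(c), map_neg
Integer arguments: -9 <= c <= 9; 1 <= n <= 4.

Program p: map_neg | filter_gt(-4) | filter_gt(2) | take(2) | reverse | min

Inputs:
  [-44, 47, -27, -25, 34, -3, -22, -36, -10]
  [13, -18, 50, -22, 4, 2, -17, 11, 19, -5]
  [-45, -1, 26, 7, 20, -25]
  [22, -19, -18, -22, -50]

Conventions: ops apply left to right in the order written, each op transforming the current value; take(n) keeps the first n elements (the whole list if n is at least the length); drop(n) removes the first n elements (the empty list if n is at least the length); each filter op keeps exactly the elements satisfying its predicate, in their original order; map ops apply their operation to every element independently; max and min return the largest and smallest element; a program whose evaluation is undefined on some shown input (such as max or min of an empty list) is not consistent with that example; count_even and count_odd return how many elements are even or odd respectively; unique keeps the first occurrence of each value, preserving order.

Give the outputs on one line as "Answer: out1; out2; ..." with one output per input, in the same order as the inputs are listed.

27; 18; 25; 18

Execution, op by op:
  [-44, 47, -27, -25, 34, -3, -22, -36, -10] -> [44, -47, 27, 25, -34, 3, 22, 36, 10] -> [44, 27, 25, 3, 22, 36, 10] -> [44, 27, 25, 3, 22, 36, 10] -> [44, 27] -> [27, 44] -> 27
  [13, -18, 50, -22, 4, 2, -17, 11, 19, -5] -> [-13, 18, -50, 22, -4, -2, 17, -11, -19, 5] -> [18, 22, -2, 17, 5] -> [18, 22, 17, 5] -> [18, 22] -> [22, 18] -> 18
  [-45, -1, 26, 7, 20, -25] -> [45, 1, -26, -7, -20, 25] -> [45, 1, 25] -> [45, 25] -> [45, 25] -> [25, 45] -> 25
  [22, -19, -18, -22, -50] -> [-22, 19, 18, 22, 50] -> [19, 18, 22, 50] -> [19, 18, 22, 50] -> [19, 18] -> [18, 19] -> 18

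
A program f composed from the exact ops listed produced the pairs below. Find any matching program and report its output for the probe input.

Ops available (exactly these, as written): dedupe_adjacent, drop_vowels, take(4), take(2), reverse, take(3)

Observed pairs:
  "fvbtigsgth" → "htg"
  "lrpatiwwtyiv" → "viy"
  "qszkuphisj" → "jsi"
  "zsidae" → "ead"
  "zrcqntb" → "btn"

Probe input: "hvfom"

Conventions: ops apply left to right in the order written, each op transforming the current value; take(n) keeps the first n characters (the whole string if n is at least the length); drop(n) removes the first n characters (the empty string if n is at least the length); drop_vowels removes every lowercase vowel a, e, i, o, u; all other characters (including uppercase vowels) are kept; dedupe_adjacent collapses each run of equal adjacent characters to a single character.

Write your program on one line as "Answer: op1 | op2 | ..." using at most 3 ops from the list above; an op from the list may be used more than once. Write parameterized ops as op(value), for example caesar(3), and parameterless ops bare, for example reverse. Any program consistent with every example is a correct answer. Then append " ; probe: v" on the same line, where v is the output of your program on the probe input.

reverse | dedupe_adjacent | take(3) ; probe: "mof"

Check, running the answer program on each example:
  "fvbtigsgth" -> "htgsgitbvf" -> "htgsgitbvf" -> "htg"
  "lrpatiwwtyiv" -> "viytwwitaprl" -> "viytwitaprl" -> "viy"
  "qszkuphisj" -> "jsihpukzsq" -> "jsihpukzsq" -> "jsi"
  "zsidae" -> "eadisz" -> "eadisz" -> "ead"
  "zrcqntb" -> "btnqcrz" -> "btnqcrz" -> "btn"
  probe: "hvfom" -> "mofvh" -> "mofvh" -> "mof"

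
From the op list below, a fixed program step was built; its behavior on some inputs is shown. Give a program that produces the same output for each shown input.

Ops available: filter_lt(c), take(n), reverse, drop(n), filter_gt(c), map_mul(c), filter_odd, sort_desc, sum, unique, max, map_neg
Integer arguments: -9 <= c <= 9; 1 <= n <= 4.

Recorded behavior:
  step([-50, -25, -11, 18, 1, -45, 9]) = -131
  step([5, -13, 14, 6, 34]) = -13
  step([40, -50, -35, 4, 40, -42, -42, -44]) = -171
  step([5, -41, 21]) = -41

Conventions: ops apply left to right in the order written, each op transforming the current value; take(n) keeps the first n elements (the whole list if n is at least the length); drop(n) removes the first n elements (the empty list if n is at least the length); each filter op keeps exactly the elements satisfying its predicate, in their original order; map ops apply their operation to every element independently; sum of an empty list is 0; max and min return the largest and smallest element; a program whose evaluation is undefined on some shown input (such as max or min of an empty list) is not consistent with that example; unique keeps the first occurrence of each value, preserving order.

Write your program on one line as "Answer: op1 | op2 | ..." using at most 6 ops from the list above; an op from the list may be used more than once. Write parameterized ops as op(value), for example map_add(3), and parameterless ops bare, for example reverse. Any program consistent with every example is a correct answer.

unique | sort_desc | filter_lt(-2) | reverse | sum

Check, running the answer program on each example:
  [-50, -25, -11, 18, 1, -45, 9] -> [-50, -25, -11, 18, 1, -45, 9] -> [18, 9, 1, -11, -25, -45, -50] -> [-11, -25, -45, -50] -> [-50, -45, -25, -11] -> -131
  [5, -13, 14, 6, 34] -> [5, -13, 14, 6, 34] -> [34, 14, 6, 5, -13] -> [-13] -> [-13] -> -13
  [40, -50, -35, 4, 40, -42, -42, -44] -> [40, -50, -35, 4, -42, -44] -> [40, 4, -35, -42, -44, -50] -> [-35, -42, -44, -50] -> [-50, -44, -42, -35] -> -171
  [5, -41, 21] -> [5, -41, 21] -> [21, 5, -41] -> [-41] -> [-41] -> -41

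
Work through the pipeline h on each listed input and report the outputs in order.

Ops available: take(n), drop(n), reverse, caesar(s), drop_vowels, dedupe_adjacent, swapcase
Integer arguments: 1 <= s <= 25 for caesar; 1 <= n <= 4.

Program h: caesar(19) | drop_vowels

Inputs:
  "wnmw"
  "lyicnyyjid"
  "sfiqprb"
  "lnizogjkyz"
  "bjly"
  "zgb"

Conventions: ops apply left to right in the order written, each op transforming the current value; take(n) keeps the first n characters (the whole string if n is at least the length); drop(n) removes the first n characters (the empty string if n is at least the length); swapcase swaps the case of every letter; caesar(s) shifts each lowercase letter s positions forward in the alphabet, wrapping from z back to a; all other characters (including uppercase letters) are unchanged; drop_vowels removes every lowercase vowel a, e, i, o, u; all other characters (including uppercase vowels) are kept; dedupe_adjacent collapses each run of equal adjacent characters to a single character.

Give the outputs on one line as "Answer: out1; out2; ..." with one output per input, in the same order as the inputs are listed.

Execution, op by op:
  "wnmw" -> "pgfp" -> "pgfp"
  "lyicnyyjid" -> "erbvgrrcbw" -> "rbvgrrcbw"
  "sfiqprb" -> "lybjiku" -> "lybjk"
  "lnizogjkyz" -> "egbshzcdrs" -> "gbshzcdrs"
  "bjly" -> "ucer" -> "cr"
  "zgb" -> "szu" -> "sz"

"pgfp"; "rbvgrrcbw"; "lybjk"; "gbshzcdrs"; "cr"; "sz"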